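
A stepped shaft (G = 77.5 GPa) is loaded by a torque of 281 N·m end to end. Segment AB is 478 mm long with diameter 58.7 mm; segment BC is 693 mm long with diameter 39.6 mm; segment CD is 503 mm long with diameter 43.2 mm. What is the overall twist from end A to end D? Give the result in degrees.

J_AB = π(0.0587)⁴/32 = 1.17×10^-6 m⁴; J_BC = π(0.0396)⁴/32 = 2.41×10^-7 m⁴; J_CD = π(0.0432)⁴/32 = 3.42×10^-7 m⁴.
θ = (T/G)·Σ L_i/J_i = (281.0/77.5×10⁹)·(0.478/1.17×10^-6 + 0.693/2.41×10^-7 + 0.503/3.42×10^-7) = 0.01723 rad.

0.987°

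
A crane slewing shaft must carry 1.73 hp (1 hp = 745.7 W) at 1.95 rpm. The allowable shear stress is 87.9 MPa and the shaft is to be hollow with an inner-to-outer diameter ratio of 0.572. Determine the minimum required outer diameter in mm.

ω = 2π·1.95/60 = 0.2042 rad/s, so T = P/ω = 1.73×745.7 / 0.2042 = 6318 N·m.
For a hollow shaft with d_i/d_o = 0.572: τ_max = 16T/(π d_o³ (1−k⁴)), so d_o = [16T/(π τ_allow (1−k⁴))]^(1/3) = [16·6318/(π·8.79×10^7·0.8930)]^(1/3) = 0.07428 m.

74.3 mm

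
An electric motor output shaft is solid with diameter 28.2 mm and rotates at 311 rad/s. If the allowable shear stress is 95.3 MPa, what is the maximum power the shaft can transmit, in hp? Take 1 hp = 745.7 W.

J = πd⁴/32 = π(0.0282)⁴/32 = 6.209×10^-8 m⁴.
T_max = τ_allow·J/r = 9.53×10^7 × 6.209×10^-8 / 0.0141 = 419.6 N·m.
ω = 311 rad/s, so P_max = T_max·ω = 1.305×10^5 W.

175 hp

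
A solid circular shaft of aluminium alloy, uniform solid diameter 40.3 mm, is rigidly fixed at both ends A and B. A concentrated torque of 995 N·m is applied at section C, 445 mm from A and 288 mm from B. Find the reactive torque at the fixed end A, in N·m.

391 N·m

With uniform GJ and both ends fixed, compatibility θ_AC = θ_CB gives T_A·a = T_B·b, together with T_A + T_B = T₀.
T_A = T₀·b/(a+b) = 995.0·288/733.0 = 390.9 N·m; T_B = 604.1 N·m.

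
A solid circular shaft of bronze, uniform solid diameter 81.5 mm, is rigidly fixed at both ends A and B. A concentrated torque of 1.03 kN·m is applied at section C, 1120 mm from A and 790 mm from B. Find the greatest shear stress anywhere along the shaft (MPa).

5.68 MPa

With uniform GJ and both ends fixed, compatibility θ_AC = θ_CB gives T_A·a = T_B·b, together with T_A + T_B = T₀.
T_A = T₀·b/(a+b) = 1030·790/1910 = 426.0 N·m; T_B = 604.0 N·m.
τ in each portion: τ_AC = 4.01×10^6 Pa, τ_CB = 5.68×10^6 Pa; maximum is in CB.
τ_max = T_CB·r/J = 604.0·0.0408/4.33×10^-6 = 5.682×10^6 Pa.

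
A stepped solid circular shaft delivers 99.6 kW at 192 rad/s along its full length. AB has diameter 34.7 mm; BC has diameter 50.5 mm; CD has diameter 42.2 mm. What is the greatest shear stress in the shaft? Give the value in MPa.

63.2 MPa

ω = 192 rad/s, so T = P/ω = 99.6×10³ / 192.0 = 518.8 N·m.
Under the same torque, τ_max = 16T/(πd³) is largest where d is smallest — segment AB (d = 34.7 mm).
τ_max = 16·518.8/(π·(0.0347)³) = 6.323×10^7 Pa.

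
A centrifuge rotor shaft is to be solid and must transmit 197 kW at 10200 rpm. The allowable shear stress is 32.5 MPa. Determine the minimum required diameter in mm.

30.7 mm

ω = 2π·10200/60 = 1068 rad/s, so T = P/ω = 197×10³ / 1068 = 184.4 N·m.
For a solid shaft τ_max = 16T/(πd³), so d = (16T/(π τ_allow))^(1/3) = (16·184.4/(π·3.25×10^7))^(1/3) = 0.03069 m.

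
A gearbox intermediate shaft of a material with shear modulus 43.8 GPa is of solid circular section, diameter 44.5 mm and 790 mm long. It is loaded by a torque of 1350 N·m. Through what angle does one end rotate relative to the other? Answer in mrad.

63.2 mrad

J = πd⁴/32 = π(0.0445)⁴/32 = 3.850×10^-7 m⁴.
θ = T·L/(G·J) = 1350 × 0.790 / (43.8×10⁹ × 3.850×10^-7) = 0.06325 rad.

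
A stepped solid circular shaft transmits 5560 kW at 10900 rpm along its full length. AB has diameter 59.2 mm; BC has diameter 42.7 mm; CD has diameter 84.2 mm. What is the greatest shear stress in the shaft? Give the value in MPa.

ω = 2π·10900/60 = 1141 rad/s, so T = P/ω = 5560×10³ / 1141 = 4871 N·m.
Under the same torque, τ_max = 16T/(πd³) is largest where d is smallest — segment BC (d = 42.7 mm).
τ_max = 16·4871/(π·(0.0427)³) = 3.186×10^8 Pa.

319 MPa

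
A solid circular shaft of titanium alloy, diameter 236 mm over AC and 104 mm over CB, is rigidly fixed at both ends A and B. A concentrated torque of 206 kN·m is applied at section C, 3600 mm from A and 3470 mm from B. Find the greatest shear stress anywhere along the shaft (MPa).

76.8 MPa

Compatibility: T_A·a/J_AC = T_B·b/J_CB with T_A + T_B = T₀.
J_AC = 3.05×10^-4 m⁴, J_CB = 1.15×10^-5 m⁴, so T_A = T₀·(J_AC/a)/((J_AC/a)+(J_CB/b)) = 198200 N·m, T_B = 7756 N·m.
τ in each portion: τ_AC = 7.68×10^7 Pa, τ_CB = 3.51×10^7 Pa; maximum is in AC.
τ_max = T_AC·r/J = 198200·0.118/3.05×10^-4 = 7.681×10^7 Pa.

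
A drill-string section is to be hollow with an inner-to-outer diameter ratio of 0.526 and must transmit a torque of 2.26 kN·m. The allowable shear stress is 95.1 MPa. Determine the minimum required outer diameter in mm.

50.8 mm

For a hollow shaft with d_i/d_o = 0.526: τ_max = 16T/(π d_o³ (1−k⁴)), so d_o = [16T/(π τ_allow (1−k⁴))]^(1/3) = [16·2260/(π·9.51×10^7·0.9235)]^(1/3) = 0.05080 m.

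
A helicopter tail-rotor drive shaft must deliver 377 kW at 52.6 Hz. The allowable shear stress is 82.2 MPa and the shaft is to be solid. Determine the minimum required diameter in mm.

ω = 2π·52.6 = 330.5 rad/s, so T = P/ω = 377×10³ / 330.5 = 1141 N·m.
For a solid shaft τ_max = 16T/(πd³), so d = (16T/(π τ_allow))^(1/3) = (16·1141/(π·8.22×10^7))^(1/3) = 0.04135 m.

41.3 mm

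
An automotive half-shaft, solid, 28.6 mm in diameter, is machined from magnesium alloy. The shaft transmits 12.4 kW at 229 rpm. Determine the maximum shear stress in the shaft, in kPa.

ω = 2π·229/60 = 23.98 rad/s, so T = P/ω = 12.4×10³ / 23.98 = 517.1 N·m.
J = πd⁴/32 = π(0.0286)⁴/32 = 6.568×10^-8 m⁴.
τ_max = T·r/J = 517.1 × 0.0143 / 6.568×10^-8 = 1.126×10^8 Pa.

113000 kPa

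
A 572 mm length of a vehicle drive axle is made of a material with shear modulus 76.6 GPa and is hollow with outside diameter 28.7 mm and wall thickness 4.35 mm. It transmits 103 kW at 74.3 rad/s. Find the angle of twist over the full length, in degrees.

ω = 74.3 rad/s, so T = P/ω = 103×10³ / 74.30 = 1386 N·m.
J = π(d_o⁴ − d_i⁴)/32 = π(0.0287⁴ − 0.0200⁴)/32 = 5.090×10^-8 m⁴.
θ = T·L/(G·J) = 1386 × 0.572 / (76.6×10⁹ × 5.090×10^-8) = 0.2034 rad.

11.7°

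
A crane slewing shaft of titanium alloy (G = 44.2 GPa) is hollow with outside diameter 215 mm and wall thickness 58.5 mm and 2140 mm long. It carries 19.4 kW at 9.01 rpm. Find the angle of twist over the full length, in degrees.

ω = 2π·9.01/60 = 0.9435 rad/s, so T = P/ω = 19.4×10³ / 0.9435 = 20560 N·m.
J = π(d_o⁴ − d_i⁴)/32 = π(0.215⁴ − 0.0980⁴)/32 = 2.007×10^-4 m⁴.
θ = T·L/(G·J) = 20560 × 2.14 / (44.2×10⁹ × 2.007×10^-4) = 4.960×10^-3 rad.

0.284°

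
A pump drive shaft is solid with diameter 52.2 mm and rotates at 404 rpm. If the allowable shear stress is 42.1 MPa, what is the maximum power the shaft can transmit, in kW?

J = πd⁴/32 = π(0.0522)⁴/32 = 7.289×10^-7 m⁴.
T_max = τ_allow·J/r = 4.21×10^7 × 7.289×10^-7 / 0.0261 = 1176 N·m.
ω = 2π·404/60 = 42.31 rad/s, so P_max = T_max·ω = 4.974×10^4 W.

49.7 kW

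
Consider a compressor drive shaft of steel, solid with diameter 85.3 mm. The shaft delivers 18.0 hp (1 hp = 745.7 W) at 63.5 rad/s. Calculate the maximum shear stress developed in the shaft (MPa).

ω = 63.5 rad/s, so T = P/ω = 18.0×745.7 / 63.50 = 211.4 N·m.
J = πd⁴/32 = π(0.0853)⁴/32 = 5.198×10^-6 m⁴.
τ_max = T·r/J = 211.4 × 0.0427 / 5.198×10^-6 = 1.735×10^6 Pa.

1.73 MPa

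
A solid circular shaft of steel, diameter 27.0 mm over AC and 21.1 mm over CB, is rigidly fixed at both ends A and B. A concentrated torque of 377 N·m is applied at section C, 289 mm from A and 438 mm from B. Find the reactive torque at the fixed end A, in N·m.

303 N·m

Compatibility: T_A·a/J_AC = T_B·b/J_CB with T_A + T_B = T₀.
J_AC = 5.22×10^-8 m⁴, J_CB = 1.95×10^-8 m⁴, so T_A = T₀·(J_AC/a)/((J_AC/a)+(J_CB/b)) = 302.5 N·m, T_B = 74.45 N·m.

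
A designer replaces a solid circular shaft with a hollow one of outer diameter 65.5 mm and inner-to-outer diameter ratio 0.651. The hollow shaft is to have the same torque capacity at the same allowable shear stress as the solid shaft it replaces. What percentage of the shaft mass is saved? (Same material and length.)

Equal τ_max and T ⇒ the solid shaft needs d_s³ = d_o³(1−k⁴), so d_s = 65.5·(1−0.651⁴)^(1/3) = 61.32 mm.
Area ratio A_h/A_s = d_o²(1−k²)/d_s² = (1−k²)/(1−k⁴)^(2/3) = 0.6575.
Mass saving = 1 − 0.6575 = 34.3 %.

34.3 %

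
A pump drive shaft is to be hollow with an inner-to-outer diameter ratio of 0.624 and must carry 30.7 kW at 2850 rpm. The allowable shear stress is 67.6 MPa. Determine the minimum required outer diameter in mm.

20.9 mm

ω = 2π·2850/60 = 298.5 rad/s, so T = P/ω = 30.7×10³ / 298.5 = 102.9 N·m.
For a hollow shaft with d_i/d_o = 0.624: τ_max = 16T/(π d_o³ (1−k⁴)), so d_o = [16T/(π τ_allow (1−k⁴))]^(1/3) = [16·102.9/(π·6.76×10^7·0.8484)]^(1/3) = 0.02090 m.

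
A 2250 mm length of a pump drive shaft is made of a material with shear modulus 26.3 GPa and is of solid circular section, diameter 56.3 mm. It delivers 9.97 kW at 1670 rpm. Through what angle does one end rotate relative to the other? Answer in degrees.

ω = 2π·1670/60 = 174.9 rad/s, so T = P/ω = 9.97×10³ / 174.9 = 57.01 N·m.
J = πd⁴/32 = π(0.0563)⁴/32 = 9.864×10^-7 m⁴.
θ = T·L/(G·J) = 57.01 × 2.25 / (26.3×10⁹ × 9.864×10^-7) = 4.945×10^-3 rad.

0.283°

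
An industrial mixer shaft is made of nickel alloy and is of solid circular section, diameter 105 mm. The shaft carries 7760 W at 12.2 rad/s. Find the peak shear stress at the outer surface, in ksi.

ω = 12.2 rad/s, so T = P/ω = 7760 / 12.20 = 636.1 N·m.
J = πd⁴/32 = π(0.105)⁴/32 = 1.193×10^-5 m⁴.
τ_max = T·r/J = 636.1 × 0.0525 / 1.193×10^-5 = 2.798×10^6 Pa.

0.406 ksi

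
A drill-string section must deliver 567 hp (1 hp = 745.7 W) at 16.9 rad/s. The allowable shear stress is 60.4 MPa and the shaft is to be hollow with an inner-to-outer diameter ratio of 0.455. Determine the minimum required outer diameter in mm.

130 mm

ω = 16.9 rad/s, so T = P/ω = 567×745.7 / 16.90 = 25020 N·m.
For a hollow shaft with d_i/d_o = 0.455: τ_max = 16T/(π d_o³ (1−k⁴)), so d_o = [16T/(π τ_allow (1−k⁴))]^(1/3) = [16·25020/(π·6.04×10^7·0.9571)]^(1/3) = 0.1301 m.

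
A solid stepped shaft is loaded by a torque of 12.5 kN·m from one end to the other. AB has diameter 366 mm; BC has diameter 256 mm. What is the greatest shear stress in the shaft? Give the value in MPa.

3.79 MPa

Under the same torque, τ_max = 16T/(πd³) is largest where d is smallest — segment BC (d = 256 mm).
τ_max = 16·12500/(π·(0.256)³) = 3.795×10^6 Pa.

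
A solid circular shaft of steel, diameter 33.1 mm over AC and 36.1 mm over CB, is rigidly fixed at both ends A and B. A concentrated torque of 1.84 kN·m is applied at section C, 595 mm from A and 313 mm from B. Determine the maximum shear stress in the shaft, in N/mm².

Compatibility: T_A·a/J_AC = T_B·b/J_CB with T_A + T_B = T₀.
J_AC = 1.18×10^-7 m⁴, J_CB = 1.67×10^-7 m⁴, so T_A = T₀·(J_AC/a)/((J_AC/a)+(J_CB/b)) = 498.7 N·m, T_B = 1341 N·m.
τ in each portion: τ_AC = 7.00×10^7 Pa, τ_CB = 1.45×10^8 Pa; maximum is in CB.
τ_max = T_CB·r/J = 1341·0.0181/1.67×10^-7 = 1.452×10^8 Pa.

145 N/mm²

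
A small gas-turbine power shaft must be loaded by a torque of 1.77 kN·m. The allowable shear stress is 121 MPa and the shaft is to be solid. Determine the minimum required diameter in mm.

For a solid shaft τ_max = 16T/(πd³), so d = (16T/(π τ_allow))^(1/3) = (16·1770/(π·1.21×10^8))^(1/3) = 0.04208 m.

42.1 mm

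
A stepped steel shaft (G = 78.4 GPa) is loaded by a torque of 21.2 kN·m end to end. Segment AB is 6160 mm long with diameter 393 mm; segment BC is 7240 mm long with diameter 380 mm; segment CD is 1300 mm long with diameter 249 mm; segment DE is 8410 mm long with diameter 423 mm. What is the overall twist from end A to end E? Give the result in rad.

0.00332 rad

J_AB = π(0.393)⁴/32 = 2.34×10^-3 m⁴; J_BC = π(0.380)⁴/32 = 2.05×10^-3 m⁴; J_CD = π(0.249)⁴/32 = 3.77×10^-4 m⁴; J_DE = π(0.423)⁴/32 = 3.14×10^-3 m⁴.
θ = (T/G)·Σ L_i/J_i = (21200/78.4×10⁹)·(6.16/2.34×10^-3 + 7.24/2.05×10^-3 + 1.30/3.77×10^-4 + 8.41/3.14×10^-3) = 3.323×10^-3 rad.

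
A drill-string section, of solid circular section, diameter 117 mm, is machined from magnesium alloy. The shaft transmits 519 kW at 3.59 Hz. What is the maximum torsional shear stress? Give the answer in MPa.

73.2 MPa

ω = 2π·3.59 = 22.56 rad/s, so T = P/ω = 519×10³ / 22.56 = 23010 N·m.
J = πd⁴/32 = π(0.117)⁴/32 = 1.840×10^-5 m⁴.
τ_max = T·r/J = 23010 × 0.0585 / 1.840×10^-5 = 7.317×10^7 Pa.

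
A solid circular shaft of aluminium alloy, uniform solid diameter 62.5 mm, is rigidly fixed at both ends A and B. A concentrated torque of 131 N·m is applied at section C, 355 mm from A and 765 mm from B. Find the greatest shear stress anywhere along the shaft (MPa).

1.87 MPa

With uniform GJ and both ends fixed, compatibility θ_AC = θ_CB gives T_A·a = T_B·b, together with T_A + T_B = T₀.
T_A = T₀·b/(a+b) = 131.0·765/1120 = 89.48 N·m; T_B = 41.52 N·m.
τ in each portion: τ_AC = 1.87×10^6 Pa, τ_CB = 8.66×10^5 Pa; maximum is in AC.
τ_max = T_AC·r/J = 89.48·0.0312/1.50×10^-6 = 1.867×10^6 Pa.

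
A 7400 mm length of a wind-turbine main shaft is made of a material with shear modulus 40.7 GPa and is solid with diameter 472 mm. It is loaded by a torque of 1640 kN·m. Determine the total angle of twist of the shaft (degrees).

3.51°

J = πd⁴/32 = π(0.472)⁴/32 = 4.873×10^-3 m⁴.
θ = T·L/(G·J) = 1.640e6 × 7.40 / (40.7×10⁹ × 4.873×10^-3) = 0.06119 rad.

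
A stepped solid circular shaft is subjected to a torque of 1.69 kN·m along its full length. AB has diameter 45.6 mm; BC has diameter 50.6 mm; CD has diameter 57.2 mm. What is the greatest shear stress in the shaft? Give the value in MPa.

Under the same torque, τ_max = 16T/(πd³) is largest where d is smallest — segment AB (d = 45.6 mm).
τ_max = 16·1690/(π·(0.0456)³) = 9.077×10^7 Pa.

90.8 MPa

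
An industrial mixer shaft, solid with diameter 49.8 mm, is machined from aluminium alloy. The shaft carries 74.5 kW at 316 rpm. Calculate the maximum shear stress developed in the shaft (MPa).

92.8 MPa

ω = 2π·316/60 = 33.09 rad/s, so T = P/ω = 74.5×10³ / 33.09 = 2251 N·m.
J = πd⁴/32 = π(0.0498)⁴/32 = 6.038×10^-7 m⁴.
τ_max = T·r/J = 2251 × 0.0249 / 6.038×10^-7 = 9.284×10^7 Pa.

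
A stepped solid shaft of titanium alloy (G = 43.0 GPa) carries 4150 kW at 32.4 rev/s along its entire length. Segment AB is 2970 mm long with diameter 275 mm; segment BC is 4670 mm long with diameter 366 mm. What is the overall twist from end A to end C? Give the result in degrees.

0.216°

ω = 2π·32.4 = 203.6 rad/s, so T = P/ω = 4150×10³ / 203.6 = 20390 N·m.
J_AB = π(0.275)⁴/32 = 5.61×10^-4 m⁴; J_BC = π(0.366)⁴/32 = 1.76×10^-3 m⁴.
θ = (T/G)·Σ L_i/J_i = (20390/43.0×10⁹)·(2.97/5.61×10^-4 + 4.67/1.76×10^-3) = 3.764×10^-3 rad.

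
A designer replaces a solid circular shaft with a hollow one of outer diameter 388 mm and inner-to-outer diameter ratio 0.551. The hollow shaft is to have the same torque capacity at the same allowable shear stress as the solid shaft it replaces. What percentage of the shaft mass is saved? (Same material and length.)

Equal τ_max and T ⇒ the solid shaft needs d_s³ = d_o³(1−k⁴), so d_s = 388·(1−0.551⁴)^(1/3) = 375.7 mm.
Area ratio A_h/A_s = d_o²(1−k²)/d_s² = (1−k²)/(1−k⁴)^(2/3) = 0.7428.
Mass saving = 1 − 0.7428 = 25.7 %.

25.7 %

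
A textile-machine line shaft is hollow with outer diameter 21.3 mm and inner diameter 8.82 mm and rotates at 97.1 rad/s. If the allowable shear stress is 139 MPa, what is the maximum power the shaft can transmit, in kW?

J = π(d_o⁴ − d_i⁴)/32 = π(0.0213⁴ − 0.00882⁴)/32 = 1.961×10^-8 m⁴.
T_max = τ_allow·J/r = 1.39×10^8 × 1.961×10^-8 / 0.0106 = 256.0 N·m.
ω = 97.1 rad/s, so P_max = T_max·ω = 2.486×10^4 W.

24.9 kW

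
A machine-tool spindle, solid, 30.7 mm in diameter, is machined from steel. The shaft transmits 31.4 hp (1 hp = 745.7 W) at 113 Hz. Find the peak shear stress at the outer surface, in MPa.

ω = 2π·113 = 710.0 rad/s, so T = P/ω = 31.4×745.7 / 710.0 = 32.98 N·m.
J = πd⁴/32 = π(0.0307)⁴/32 = 8.721×10^-8 m⁴.
τ_max = T·r/J = 32.98 × 0.0153 / 8.721×10^-8 = 5.805×10^6 Pa.

5.80 MPa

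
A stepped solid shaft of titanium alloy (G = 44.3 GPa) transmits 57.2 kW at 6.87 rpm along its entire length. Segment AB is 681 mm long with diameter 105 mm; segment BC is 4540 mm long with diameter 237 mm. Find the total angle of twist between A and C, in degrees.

ω = 2π·6.87/60 = 0.7194 rad/s, so T = P/ω = 57.2×10³ / 0.7194 = 79510 N·m.
J_AB = π(0.105)⁴/32 = 1.19×10^-5 m⁴; J_BC = π(0.237)⁴/32 = 3.10×10^-4 m⁴.
θ = (T/G)·Σ L_i/J_i = (79510/44.3×10⁹)·(0.681/1.19×10^-5 + 4.54/3.10×10^-4) = 0.1287 rad.

7.38°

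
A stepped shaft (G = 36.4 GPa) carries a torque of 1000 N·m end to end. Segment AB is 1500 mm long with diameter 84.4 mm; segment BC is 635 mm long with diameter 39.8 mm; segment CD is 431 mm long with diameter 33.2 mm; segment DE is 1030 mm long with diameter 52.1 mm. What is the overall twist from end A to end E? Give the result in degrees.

12.5°

J_AB = π(0.0844)⁴/32 = 4.98×10^-6 m⁴; J_BC = π(0.0398)⁴/32 = 2.46×10^-7 m⁴; J_CD = π(0.0332)⁴/32 = 1.19×10^-7 m⁴; J_DE = π(0.0521)⁴/32 = 7.23×10^-7 m⁴.
θ = (T/G)·Σ L_i/J_i = (1000/36.4×10⁹)·(1.50/4.98×10^-6 + 0.635/2.46×10^-7 + 0.431/1.19×10^-7 + 1.03/7.23×10^-7) = 0.2175 rad.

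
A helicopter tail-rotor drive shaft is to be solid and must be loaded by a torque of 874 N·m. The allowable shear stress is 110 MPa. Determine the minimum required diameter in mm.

34.3 mm

For a solid shaft τ_max = 16T/(πd³), so d = (16T/(π τ_allow))^(1/3) = (16·874.0/(π·1.10×10^8))^(1/3) = 0.03433 m.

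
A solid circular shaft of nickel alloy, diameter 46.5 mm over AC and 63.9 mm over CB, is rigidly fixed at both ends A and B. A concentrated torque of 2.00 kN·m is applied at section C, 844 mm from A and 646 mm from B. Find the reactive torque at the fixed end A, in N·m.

353 N·m

Compatibility: T_A·a/J_AC = T_B·b/J_CB with T_A + T_B = T₀.
J_AC = 4.59×10^-7 m⁴, J_CB = 1.64×10^-6 m⁴, so T_A = T₀·(J_AC/a)/((J_AC/a)+(J_CB/b)) = 353.4 N·m, T_B = 1647 N·m.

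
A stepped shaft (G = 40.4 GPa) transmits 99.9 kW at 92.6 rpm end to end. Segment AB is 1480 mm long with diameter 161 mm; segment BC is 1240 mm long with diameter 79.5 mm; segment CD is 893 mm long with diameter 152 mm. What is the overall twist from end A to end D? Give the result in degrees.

5.20°

ω = 2π·92.6/60 = 9.697 rad/s, so T = P/ω = 99.9×10³ / 9.697 = 10300 N·m.
J_AB = π(0.161)⁴/32 = 6.60×10^-5 m⁴; J_BC = π(0.0795)⁴/32 = 3.92×10^-6 m⁴; J_CD = π(0.152)⁴/32 = 5.24×10^-5 m⁴.
θ = (T/G)·Σ L_i/J_i = (10300/40.4×10⁹)·(1.48/6.60×10^-5 + 1.24/3.92×10^-6 + 0.893/5.24×10^-5) = 0.09070 rad.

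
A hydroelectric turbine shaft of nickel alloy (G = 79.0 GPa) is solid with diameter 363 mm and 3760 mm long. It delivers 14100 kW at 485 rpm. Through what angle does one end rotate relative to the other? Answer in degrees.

ω = 2π·485/60 = 50.79 rad/s, so T = P/ω = 14100×10³ / 50.79 = 277600 N·m.
J = πd⁴/32 = π(0.363)⁴/32 = 1.705×10^-3 m⁴.
θ = T·L/(G·J) = 277600 × 3.76 / (79.0×10⁹ × 1.705×10^-3) = 7.751×10^-3 rad.

0.444°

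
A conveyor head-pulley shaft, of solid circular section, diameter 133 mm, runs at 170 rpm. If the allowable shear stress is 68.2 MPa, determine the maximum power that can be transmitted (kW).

J = πd⁴/32 = π(0.133)⁴/32 = 3.072×10^-5 m⁴.
T_max = τ_allow·J/r = 6.82×10^7 × 3.072×10^-5 / 0.0665 = 31500 N·m.
ω = 2π·170/60 = 17.80 rad/s, so P_max = T_max·ω = 5.609×10^5 W.

561 kW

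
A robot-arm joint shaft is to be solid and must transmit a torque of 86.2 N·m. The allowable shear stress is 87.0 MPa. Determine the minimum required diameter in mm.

17.2 mm

For a solid shaft τ_max = 16T/(πd³), so d = (16T/(π τ_allow))^(1/3) = (16·86.20/(π·8.70×10^7))^(1/3) = 0.01715 m.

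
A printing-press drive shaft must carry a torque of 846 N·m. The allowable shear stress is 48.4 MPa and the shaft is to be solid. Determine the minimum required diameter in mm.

44.7 mm

For a solid shaft τ_max = 16T/(πd³), so d = (16T/(π τ_allow))^(1/3) = (16·846.0/(π·4.84×10^7))^(1/3) = 0.04465 m.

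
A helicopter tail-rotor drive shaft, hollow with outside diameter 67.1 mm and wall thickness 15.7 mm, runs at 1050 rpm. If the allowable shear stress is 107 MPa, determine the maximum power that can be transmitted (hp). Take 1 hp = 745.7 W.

J = π(d_o⁴ − d_i⁴)/32 = π(0.0671⁴ − 0.0357⁴)/32 = 1.831×10^-6 m⁴.
T_max = τ_allow·J/r = 1.07×10^8 × 1.831×10^-6 / 0.0335 = 5839 N·m.
ω = 2π·1050/60 = 110.0 rad/s, so P_max = T_max·ω = 6.420×10^5 W.

861 hp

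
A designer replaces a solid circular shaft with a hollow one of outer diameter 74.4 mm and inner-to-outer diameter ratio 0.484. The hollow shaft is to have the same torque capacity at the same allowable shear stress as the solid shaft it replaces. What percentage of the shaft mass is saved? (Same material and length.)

20.5 %

Equal τ_max and T ⇒ the solid shaft needs d_s³ = d_o³(1−k⁴), so d_s = 74.4·(1−0.484⁴)^(1/3) = 73.01 mm.
Area ratio A_h/A_s = d_o²(1−k²)/d_s² = (1−k²)/(1−k⁴)^(2/3) = 0.7951.
Mass saving = 1 − 0.7951 = 20.5 %.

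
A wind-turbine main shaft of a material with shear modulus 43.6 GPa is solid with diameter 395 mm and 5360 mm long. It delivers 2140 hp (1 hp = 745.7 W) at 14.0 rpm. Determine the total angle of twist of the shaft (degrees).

3.21°

ω = 2π·14.0/60 = 1.466 rad/s, so T = P/ω = 2140×745.7 / 1.466 = 1.088e6 N·m.
J = πd⁴/32 = π(0.395)⁴/32 = 2.390×10^-3 m⁴.
θ = T·L/(G·J) = 1.088e6 × 5.36 / (43.6×10⁹ × 2.390×10^-3) = 0.05599 rad.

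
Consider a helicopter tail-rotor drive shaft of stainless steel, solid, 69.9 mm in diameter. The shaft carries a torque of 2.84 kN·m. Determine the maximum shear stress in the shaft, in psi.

6140 psi

J = πd⁴/32 = π(0.0699)⁴/32 = 2.344×10^-6 m⁴.
τ_max = T·r/J = 2840 × 0.0350 / 2.344×10^-6 = 4.235×10^7 Pa.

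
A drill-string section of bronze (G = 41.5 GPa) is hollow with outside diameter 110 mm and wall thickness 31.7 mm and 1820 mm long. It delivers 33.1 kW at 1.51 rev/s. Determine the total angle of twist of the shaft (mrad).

ω = 2π·1.51 = 9.488 rad/s, so T = P/ω = 33.1×10³ / 9.488 = 3489 N·m.
J = π(d_o⁴ − d_i⁴)/32 = π(0.110⁴ − 0.0466⁴)/32 = 1.391×10^-5 m⁴.
θ = T·L/(G·J) = 3489 × 1.82 / (41.5×10⁹ × 1.391×10^-5) = 0.01100 rad.

11.0 mrad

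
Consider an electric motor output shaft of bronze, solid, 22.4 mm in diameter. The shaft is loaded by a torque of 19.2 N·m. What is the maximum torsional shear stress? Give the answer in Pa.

8.70e6 Pa

J = πd⁴/32 = π(0.0224)⁴/32 = 2.472×10^-8 m⁴.
τ_max = T·r/J = 19.20 × 0.0112 / 2.472×10^-8 = 8.700×10^6 Pa.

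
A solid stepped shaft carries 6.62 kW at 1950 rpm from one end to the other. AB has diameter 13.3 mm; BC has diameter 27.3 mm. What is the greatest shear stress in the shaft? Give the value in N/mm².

ω = 2π·1950/60 = 204.2 rad/s, so T = P/ω = 6.62×10³ / 204.2 = 32.42 N·m.
Under the same torque, τ_max = 16T/(πd³) is largest where d is smallest — segment AB (d = 13.3 mm).
τ_max = 16·32.42/(π·(0.0133)³) = 7.018×10^7 Pa.

70.2 N/mm²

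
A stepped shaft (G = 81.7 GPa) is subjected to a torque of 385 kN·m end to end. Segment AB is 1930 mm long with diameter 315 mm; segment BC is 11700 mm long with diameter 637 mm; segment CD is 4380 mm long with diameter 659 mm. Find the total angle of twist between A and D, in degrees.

0.798°

J_AB = π(0.315)⁴/32 = 9.67×10^-4 m⁴; J_BC = π(0.637)⁴/32 = 0.0162 m⁴; J_CD = π(0.659)⁴/32 = 0.0185 m⁴.
θ = (T/G)·Σ L_i/J_i = (385000/81.7×10⁹)·(1.93/9.67×10^-4 + 11.7/0.0162 + 4.38/0.0185) = 0.01393 rad.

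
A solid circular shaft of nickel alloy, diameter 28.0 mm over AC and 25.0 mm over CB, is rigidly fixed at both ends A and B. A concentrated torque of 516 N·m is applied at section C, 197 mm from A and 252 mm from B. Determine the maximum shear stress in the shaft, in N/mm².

Compatibility: T_A·a/J_AC = T_B·b/J_CB with T_A + T_B = T₀.
J_AC = 6.03×10^-8 m⁴, J_CB = 3.83×10^-8 m⁴, so T_A = T₀·(J_AC/a)/((J_AC/a)+(J_CB/b)) = 344.7 N·m, T_B = 171.3 N·m.
τ in each portion: τ_AC = 8.00×10^7 Pa, τ_CB = 5.58×10^7 Pa; maximum is in AC.
τ_max = T_AC·r/J = 344.7·0.0140/6.03×10^-8 = 7.998×10^7 Pa.

80.0 N/mm²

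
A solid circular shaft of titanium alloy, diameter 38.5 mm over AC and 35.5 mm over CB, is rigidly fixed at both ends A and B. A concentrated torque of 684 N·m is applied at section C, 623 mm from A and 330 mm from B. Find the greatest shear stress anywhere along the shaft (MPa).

Compatibility: T_A·a/J_AC = T_B·b/J_CB with T_A + T_B = T₀.
J_AC = 2.16×10^-7 m⁴, J_CB = 1.56×10^-7 m⁴, so T_A = T₀·(J_AC/a)/((J_AC/a)+(J_CB/b)) = 289.3 N·m, T_B = 394.7 N·m.
τ in each portion: τ_AC = 2.58×10^7 Pa, τ_CB = 4.49×10^7 Pa; maximum is in CB.
τ_max = T_CB·r/J = 394.7·0.0177/1.56×10^-7 = 4.494×10^7 Pa.

44.9 MPa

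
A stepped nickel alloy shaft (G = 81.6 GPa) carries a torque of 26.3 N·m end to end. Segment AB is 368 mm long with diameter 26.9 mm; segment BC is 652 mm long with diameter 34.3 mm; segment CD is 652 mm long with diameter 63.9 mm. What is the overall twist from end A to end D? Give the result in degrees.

J_AB = π(0.0269)⁴/32 = 5.14×10^-8 m⁴; J_BC = π(0.0343)⁴/32 = 1.36×10^-7 m⁴; J_CD = π(0.0639)⁴/32 = 1.64×10^-6 m⁴.
θ = (T/G)·Σ L_i/J_i = (26.30/81.6×10⁹)·(0.368/5.14×10^-8 + 0.652/1.36×10^-7 + 0.652/1.64×10^-6) = 3.982×10^-3 rad.

0.228°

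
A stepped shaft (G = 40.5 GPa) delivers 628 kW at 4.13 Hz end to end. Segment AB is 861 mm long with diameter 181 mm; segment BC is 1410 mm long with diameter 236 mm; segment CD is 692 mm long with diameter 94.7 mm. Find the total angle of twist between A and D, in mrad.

60.0 mrad

ω = 2π·4.13 = 25.95 rad/s, so T = P/ω = 628×10³ / 25.95 = 24200 N·m.
J_AB = π(0.181)⁴/32 = 1.05×10^-4 m⁴; J_BC = π(0.236)⁴/32 = 3.05×10^-4 m⁴; J_CD = π(0.0947)⁴/32 = 7.90×10^-6 m⁴.
θ = (T/G)·Σ L_i/J_i = (24200/40.5×10⁹)·(0.861/1.05×10^-4 + 1.41/3.05×10^-4 + 0.692/7.90×10^-6) = 0.06002 rad.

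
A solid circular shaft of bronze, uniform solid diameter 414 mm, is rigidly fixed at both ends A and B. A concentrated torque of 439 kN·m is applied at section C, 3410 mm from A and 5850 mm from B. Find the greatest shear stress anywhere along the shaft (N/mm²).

19.9 N/mm²

With uniform GJ and both ends fixed, compatibility θ_AC = θ_CB gives T_A·a = T_B·b, together with T_A + T_B = T₀.
T_A = T₀·b/(a+b) = 439000·5850/9260 = 277300 N·m; T_B = 161700 N·m.
τ in each portion: τ_AC = 1.99×10^7 Pa, τ_CB = 1.16×10^7 Pa; maximum is in AC.
τ_max = T_AC·r/J = 277300·0.207/2.88×10^-3 = 1.991×10^7 Pa.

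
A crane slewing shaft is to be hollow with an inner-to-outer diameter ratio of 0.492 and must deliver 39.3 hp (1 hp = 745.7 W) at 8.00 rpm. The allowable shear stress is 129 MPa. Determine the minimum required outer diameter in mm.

114 mm

ω = 2π·8.00/60 = 0.8378 rad/s, so T = P/ω = 39.3×745.7 / 0.8378 = 34980 N·m.
For a hollow shaft with d_i/d_o = 0.492: τ_max = 16T/(π d_o³ (1−k⁴)), so d_o = [16T/(π τ_allow (1−k⁴))]^(1/3) = [16·34980/(π·1.29×10^8·0.9414)]^(1/3) = 0.1136 m.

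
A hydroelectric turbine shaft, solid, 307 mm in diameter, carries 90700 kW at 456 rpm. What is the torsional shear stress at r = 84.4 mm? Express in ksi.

ω = 2π·456/60 = 47.75 rad/s, so T = P/ω = 90700×10³ / 47.75 = 1.899e6 N·m.
J = πd⁴/32 = π(0.307)⁴/32 = 8.721×10^-4 m⁴.
Shear stress varies linearly with radius: τ = T·r/J = 1.899e6 × 0.0844 / 8.721×10^-4 = 1.838×10^8 Pa.

26.7 ksi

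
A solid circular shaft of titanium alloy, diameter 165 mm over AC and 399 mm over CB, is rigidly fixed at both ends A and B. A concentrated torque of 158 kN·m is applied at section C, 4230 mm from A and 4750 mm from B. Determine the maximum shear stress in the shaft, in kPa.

12300 kPa

Compatibility: T_A·a/J_AC = T_B·b/J_CB with T_A + T_B = T₀.
J_AC = 7.28×10^-5 m⁴, J_CB = 2.49×10^-3 m⁴, so T_A = T₀·(J_AC/a)/((J_AC/a)+(J_CB/b)) = 5024 N·m, T_B = 153000 N·m.
τ in each portion: τ_AC = 5.70×10^6 Pa, τ_CB = 1.23×10^7 Pa; maximum is in CB.
τ_max = T_CB·r/J = 153000·0.200/2.49×10^-3 = 1.227×10^7 Pa.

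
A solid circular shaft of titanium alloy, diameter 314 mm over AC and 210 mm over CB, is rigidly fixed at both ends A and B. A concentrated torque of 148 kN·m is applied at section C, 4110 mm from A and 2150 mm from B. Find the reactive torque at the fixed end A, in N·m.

Compatibility: T_A·a/J_AC = T_B·b/J_CB with T_A + T_B = T₀.
J_AC = 9.54×10^-4 m⁴, J_CB = 1.91×10^-4 m⁴, so T_A = T₀·(J_AC/a)/((J_AC/a)+(J_CB/b)) = 107100 N·m, T_B = 40940 N·m.

107000 N·m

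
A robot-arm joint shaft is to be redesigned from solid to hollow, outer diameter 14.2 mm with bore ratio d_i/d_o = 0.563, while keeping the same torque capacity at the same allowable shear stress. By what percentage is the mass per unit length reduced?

26.7 %

Equal τ_max and T ⇒ the solid shaft needs d_s³ = d_o³(1−k⁴), so d_s = 14.2·(1−0.563⁴)^(1/3) = 13.71 mm.
Area ratio A_h/A_s = d_o²(1−k²)/d_s² = (1−k²)/(1−k⁴)^(2/3) = 0.7330.
Mass saving = 1 − 0.7330 = 26.7 %.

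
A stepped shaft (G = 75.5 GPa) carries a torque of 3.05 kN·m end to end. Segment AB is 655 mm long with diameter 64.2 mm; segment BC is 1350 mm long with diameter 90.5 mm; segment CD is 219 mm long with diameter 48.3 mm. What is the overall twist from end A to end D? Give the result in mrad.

J_AB = π(0.0642)⁴/32 = 1.67×10^-6 m⁴; J_BC = π(0.0905)⁴/32 = 6.59×10^-6 m⁴; J_CD = π(0.0483)⁴/32 = 5.34×10^-7 m⁴.
θ = (T/G)·Σ L_i/J_i = (3050/75.5×10⁹)·(0.655/1.67×10^-6 + 1.35/6.59×10^-6 + 0.219/5.34×10^-7) = 0.04070 rad.

40.7 mrad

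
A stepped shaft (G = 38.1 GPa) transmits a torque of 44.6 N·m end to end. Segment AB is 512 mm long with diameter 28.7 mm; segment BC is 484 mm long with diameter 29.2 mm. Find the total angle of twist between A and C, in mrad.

J_AB = π(0.0287)⁴/32 = 6.66×10^-8 m⁴; J_BC = π(0.0292)⁴/32 = 7.14×10^-8 m⁴.
θ = (T/G)·Σ L_i/J_i = (44.60/38.1×10⁹)·(0.512/6.66×10^-8 + 0.484/7.14×10^-8) = 0.01694 rad.

16.9 mrad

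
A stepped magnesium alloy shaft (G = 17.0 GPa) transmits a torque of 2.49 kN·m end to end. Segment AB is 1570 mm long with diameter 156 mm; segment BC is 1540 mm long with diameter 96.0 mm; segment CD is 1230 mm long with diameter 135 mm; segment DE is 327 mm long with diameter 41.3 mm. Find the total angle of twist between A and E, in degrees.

J_AB = π(0.156)⁴/32 = 5.81×10^-5 m⁴; J_BC = π(0.0960)⁴/32 = 8.34×10^-6 m⁴; J_CD = π(0.135)⁴/32 = 3.26×10^-5 m⁴; J_DE = π(0.0413)⁴/32 = 2.86×10^-7 m⁴.
θ = (T/G)·Σ L_i/J_i = (2490/17.0×10⁹)·(1.57/5.81×10^-5 + 1.54/8.34×10^-6 + 1.23/3.26×10^-5 + 0.327/2.86×10^-7) = 0.2042 rad.

11.7°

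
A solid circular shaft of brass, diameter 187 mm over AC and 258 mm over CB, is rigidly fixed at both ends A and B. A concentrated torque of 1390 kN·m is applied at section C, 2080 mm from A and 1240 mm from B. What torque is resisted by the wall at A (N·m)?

Compatibility: T_A·a/J_AC = T_B·b/J_CB with T_A + T_B = T₀.
J_AC = 1.20×10^-4 m⁴, J_CB = 4.35×10^-4 m⁴, so T_A = T₀·(J_AC/a)/((J_AC/a)+(J_CB/b)) = 196400 N·m, T_B = 1.194e6 N·m.

196000 N·m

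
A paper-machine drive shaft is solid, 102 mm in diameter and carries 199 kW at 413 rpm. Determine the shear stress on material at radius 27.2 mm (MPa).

11.8 MPa

ω = 2π·413/60 = 43.25 rad/s, so T = P/ω = 199×10³ / 43.25 = 4601 N·m.
J = πd⁴/32 = π(0.102)⁴/32 = 1.063×10^-5 m⁴.
Shear stress varies linearly with radius: τ = T·r/J = 4601 × 0.0272 / 1.063×10^-5 = 1.178×10^7 Pa.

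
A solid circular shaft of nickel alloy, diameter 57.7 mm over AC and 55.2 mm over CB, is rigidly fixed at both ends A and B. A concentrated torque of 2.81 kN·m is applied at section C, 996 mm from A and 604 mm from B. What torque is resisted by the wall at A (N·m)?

Compatibility: T_A·a/J_AC = T_B·b/J_CB with T_A + T_B = T₀.
J_AC = 1.09×10^-6 m⁴, J_CB = 9.11×10^-7 m⁴, so T_A = T₀·(J_AC/a)/((J_AC/a)+(J_CB/b)) = 1180 N·m, T_B = 1630 N·m.

1180 N·m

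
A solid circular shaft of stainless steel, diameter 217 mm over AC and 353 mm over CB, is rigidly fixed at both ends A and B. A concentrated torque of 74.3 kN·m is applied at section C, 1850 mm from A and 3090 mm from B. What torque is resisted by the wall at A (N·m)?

Compatibility: T_A·a/J_AC = T_B·b/J_CB with T_A + T_B = T₀.
J_AC = 2.18×10^-4 m⁴, J_CB = 1.52×10^-3 m⁴, so T_A = T₀·(J_AC/a)/((J_AC/a)+(J_CB/b)) = 14310 N·m, T_B = 59990 N·m.

14300 N·m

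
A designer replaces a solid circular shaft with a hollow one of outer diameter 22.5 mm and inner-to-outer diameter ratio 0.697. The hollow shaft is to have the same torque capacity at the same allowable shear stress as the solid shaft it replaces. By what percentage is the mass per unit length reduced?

38.5 %

Equal τ_max and T ⇒ the solid shaft needs d_s³ = d_o³(1−k⁴), so d_s = 22.5·(1−0.697⁴)^(1/3) = 20.57 mm.
Area ratio A_h/A_s = d_o²(1−k²)/d_s² = (1−k²)/(1−k⁴)^(2/3) = 0.6153.
Mass saving = 1 − 0.6153 = 38.5 %.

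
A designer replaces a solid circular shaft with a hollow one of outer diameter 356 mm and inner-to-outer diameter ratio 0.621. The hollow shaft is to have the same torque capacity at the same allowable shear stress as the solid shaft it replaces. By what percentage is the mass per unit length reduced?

Equal τ_max and T ⇒ the solid shaft needs d_s³ = d_o³(1−k⁴), so d_s = 356·(1−0.621⁴)^(1/3) = 337.4 mm.
Area ratio A_h/A_s = d_o²(1−k²)/d_s² = (1−k²)/(1−k⁴)^(2/3) = 0.6840.
Mass saving = 1 − 0.6840 = 31.6 %.

31.6 %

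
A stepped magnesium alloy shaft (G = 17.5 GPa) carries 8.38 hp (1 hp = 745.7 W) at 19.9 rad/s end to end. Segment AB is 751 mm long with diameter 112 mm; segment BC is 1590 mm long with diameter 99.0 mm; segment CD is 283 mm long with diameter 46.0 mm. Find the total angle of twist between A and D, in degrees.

ω = 19.9 rad/s, so T = P/ω = 8.38×745.7 / 19.90 = 314.0 N·m.
J_AB = π(0.112)⁴/32 = 1.54×10^-5 m⁴; J_BC = π(0.0990)⁴/32 = 9.43×10^-6 m⁴; J_CD = π(0.0460)⁴/32 = 4.40×10^-7 m⁴.
θ = (T/G)·Σ L_i/J_i = (314.0/17.5×10⁹)·(0.751/1.54×10^-5 + 1.59/9.43×10^-6 + 0.283/4.40×10^-7) = 0.01545 rad.

0.885°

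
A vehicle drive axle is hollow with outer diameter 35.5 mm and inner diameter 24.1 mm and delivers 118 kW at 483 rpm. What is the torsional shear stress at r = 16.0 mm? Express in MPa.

ω = 2π·483/60 = 50.58 rad/s, so T = P/ω = 118×10³ / 50.58 = 2333 N·m.
J = π(d_o⁴ − d_i⁴)/32 = π(0.0355⁴ − 0.0241⁴)/32 = 1.228×10^-7 m⁴.
Shear stress varies linearly with radius: τ = T·r/J = 2333 × 0.0160 / 1.228×10^-7 = 3.040×10^8 Pa.

304 MPa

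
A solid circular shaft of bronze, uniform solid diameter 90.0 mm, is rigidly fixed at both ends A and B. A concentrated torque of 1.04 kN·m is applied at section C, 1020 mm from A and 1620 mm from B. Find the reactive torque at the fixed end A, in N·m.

638 N·m

With uniform GJ and both ends fixed, compatibility θ_AC = θ_CB gives T_A·a = T_B·b, together with T_A + T_B = T₀.
T_A = T₀·b/(a+b) = 1040·1620/2640 = 638.2 N·m; T_B = 401.8 N·m.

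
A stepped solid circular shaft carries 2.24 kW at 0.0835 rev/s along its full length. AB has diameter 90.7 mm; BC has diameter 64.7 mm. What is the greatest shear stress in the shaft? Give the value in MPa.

80.3 MPa

ω = 2π·0.0835 = 0.5246 rad/s, so T = P/ω = 2.24×10³ / 0.5246 = 4270 N·m.
Under the same torque, τ_max = 16T/(πd³) is largest where d is smallest — segment BC (d = 64.7 mm).
τ_max = 16·4270/(π·(0.0647)³) = 8.029×10^7 Pa.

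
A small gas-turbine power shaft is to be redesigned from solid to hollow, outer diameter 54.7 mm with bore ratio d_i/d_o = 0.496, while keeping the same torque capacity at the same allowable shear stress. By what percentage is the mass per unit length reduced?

21.4 %

Equal τ_max and T ⇒ the solid shaft needs d_s³ = d_o³(1−k⁴), so d_s = 54.7·(1−0.496⁴)^(1/3) = 53.57 mm.
Area ratio A_h/A_s = d_o²(1−k²)/d_s² = (1−k²)/(1−k⁴)^(2/3) = 0.7860.
Mass saving = 1 − 0.7860 = 21.4 %.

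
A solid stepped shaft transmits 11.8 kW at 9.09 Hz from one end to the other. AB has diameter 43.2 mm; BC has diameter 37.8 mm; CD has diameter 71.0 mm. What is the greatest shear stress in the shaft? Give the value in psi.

2830 psi

ω = 2π·9.09 = 57.11 rad/s, so T = P/ω = 11.8×10³ / 57.11 = 206.6 N·m.
Under the same torque, τ_max = 16T/(πd³) is largest where d is smallest — segment BC (d = 37.8 mm).
τ_max = 16·206.6/(π·(0.0378)³) = 1.948×10^7 Pa.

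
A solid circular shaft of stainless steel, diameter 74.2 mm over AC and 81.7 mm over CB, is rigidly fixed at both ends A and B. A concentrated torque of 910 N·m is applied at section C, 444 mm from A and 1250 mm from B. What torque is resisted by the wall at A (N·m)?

598 N·m

Compatibility: T_A·a/J_AC = T_B·b/J_CB with T_A + T_B = T₀.
J_AC = 2.98×10^-6 m⁴, J_CB = 4.37×10^-6 m⁴, so T_A = T₀·(J_AC/a)/((J_AC/a)+(J_CB/b)) = 597.9 N·m, T_B = 312.1 N·m.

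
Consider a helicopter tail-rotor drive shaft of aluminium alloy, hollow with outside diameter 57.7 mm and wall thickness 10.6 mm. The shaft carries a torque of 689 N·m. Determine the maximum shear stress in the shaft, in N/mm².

J = π(d_o⁴ − d_i⁴)/32 = π(0.0577⁴ − 0.0365⁴)/32 = 9.139×10^-7 m⁴.
τ_max = T·r/J = 689.0 × 0.0289 / 9.139×10^-7 = 2.175×10^7 Pa.

21.7 N/mm²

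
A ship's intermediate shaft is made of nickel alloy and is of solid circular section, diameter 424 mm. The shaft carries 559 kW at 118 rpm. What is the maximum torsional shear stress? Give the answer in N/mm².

ω = 2π·118/60 = 12.36 rad/s, so T = P/ω = 559×10³ / 12.36 = 45240 N·m.
J = πd⁴/32 = π(0.424)⁴/32 = 3.173×10^-3 m⁴.
τ_max = T·r/J = 45240 × 0.212 / 3.173×10^-3 = 3.023×10^6 Pa.

3.02 N/mm²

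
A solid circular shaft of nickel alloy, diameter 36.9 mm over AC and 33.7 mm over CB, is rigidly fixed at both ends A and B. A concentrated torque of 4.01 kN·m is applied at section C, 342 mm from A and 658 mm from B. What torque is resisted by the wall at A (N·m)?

2950 N·m

Compatibility: T_A·a/J_AC = T_B·b/J_CB with T_A + T_B = T₀.
J_AC = 1.82×10^-7 m⁴, J_CB = 1.27×10^-7 m⁴, so T_A = T₀·(J_AC/a)/((J_AC/a)+(J_CB/b)) = 2945 N·m, T_B = 1065 N·m.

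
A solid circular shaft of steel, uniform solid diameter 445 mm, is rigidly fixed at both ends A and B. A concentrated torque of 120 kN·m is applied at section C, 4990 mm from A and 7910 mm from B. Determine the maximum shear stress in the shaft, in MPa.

4.25 MPa

With uniform GJ and both ends fixed, compatibility θ_AC = θ_CB gives T_A·a = T_B·b, together with T_A + T_B = T₀.
T_A = T₀·b/(a+b) = 120000·7910/12900 = 73580 N·m; T_B = 46420 N·m.
τ in each portion: τ_AC = 4.25×10^6 Pa, τ_CB = 2.68×10^6 Pa; maximum is in AC.
τ_max = T_AC·r/J = 73580·0.223/3.85×10^-3 = 4.253×10^6 Pa.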